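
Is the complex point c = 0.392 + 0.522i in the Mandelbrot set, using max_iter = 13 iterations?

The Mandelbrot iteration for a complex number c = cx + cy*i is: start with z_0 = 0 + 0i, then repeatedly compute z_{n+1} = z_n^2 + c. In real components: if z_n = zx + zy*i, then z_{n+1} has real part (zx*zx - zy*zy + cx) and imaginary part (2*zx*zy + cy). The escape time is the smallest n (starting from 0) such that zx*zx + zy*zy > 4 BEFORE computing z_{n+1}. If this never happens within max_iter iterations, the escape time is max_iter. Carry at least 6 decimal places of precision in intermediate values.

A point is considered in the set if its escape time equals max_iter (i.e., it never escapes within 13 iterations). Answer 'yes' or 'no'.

z_0 = 0 + 0i, c = 0.3920 + 0.5220i
Iter 1: z = 0.3920 + 0.5220i, |z|^2 = 0.4261
Iter 2: z = 0.2732 + 0.9312i, |z|^2 = 0.9419
Iter 3: z = -0.4006 + 1.0308i, |z|^2 = 1.2230
Iter 4: z = -0.5101 + -0.3039i, |z|^2 = 0.3525
Iter 5: z = 0.5598 + 0.8320i, |z|^2 = 1.0056
Iter 6: z = 0.0132 + 1.4535i, |z|^2 = 2.1130
Iter 7: z = -1.7206 + 0.5604i, |z|^2 = 3.2746
Iter 8: z = 3.0384 + -1.4065i, |z|^2 = 11.2103
Escaped at iteration 8

Answer: no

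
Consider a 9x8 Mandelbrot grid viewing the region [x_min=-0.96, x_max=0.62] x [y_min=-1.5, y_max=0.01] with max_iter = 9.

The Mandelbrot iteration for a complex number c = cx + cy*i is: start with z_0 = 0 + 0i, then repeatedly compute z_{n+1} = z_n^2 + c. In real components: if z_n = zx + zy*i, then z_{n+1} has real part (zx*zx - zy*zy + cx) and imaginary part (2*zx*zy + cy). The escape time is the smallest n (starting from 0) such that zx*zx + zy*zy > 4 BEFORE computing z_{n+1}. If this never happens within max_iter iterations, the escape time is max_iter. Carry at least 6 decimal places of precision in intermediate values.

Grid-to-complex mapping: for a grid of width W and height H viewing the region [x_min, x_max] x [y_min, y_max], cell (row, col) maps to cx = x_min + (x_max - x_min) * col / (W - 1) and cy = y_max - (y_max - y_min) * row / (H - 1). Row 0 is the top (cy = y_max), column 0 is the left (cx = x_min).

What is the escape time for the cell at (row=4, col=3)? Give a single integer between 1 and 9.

Answer: 6

Derivation:
z_0 = 0 + 0i, c = -0.3675 + -0.8529i
Iter 1: z = -0.3675 + -0.8529i, |z|^2 = 0.8624
Iter 2: z = -0.9598 + -0.2260i, |z|^2 = 0.9723
Iter 3: z = 0.5027 + -0.4190i, |z|^2 = 0.4282
Iter 4: z = -0.2904 + -1.2741i, |z|^2 = 1.7076
Iter 5: z = -1.9065 + -0.1128i, |z|^2 = 3.6474
Iter 6: z = 3.2544 + -0.4226i, |z|^2 = 10.7697
Escaped at iteration 6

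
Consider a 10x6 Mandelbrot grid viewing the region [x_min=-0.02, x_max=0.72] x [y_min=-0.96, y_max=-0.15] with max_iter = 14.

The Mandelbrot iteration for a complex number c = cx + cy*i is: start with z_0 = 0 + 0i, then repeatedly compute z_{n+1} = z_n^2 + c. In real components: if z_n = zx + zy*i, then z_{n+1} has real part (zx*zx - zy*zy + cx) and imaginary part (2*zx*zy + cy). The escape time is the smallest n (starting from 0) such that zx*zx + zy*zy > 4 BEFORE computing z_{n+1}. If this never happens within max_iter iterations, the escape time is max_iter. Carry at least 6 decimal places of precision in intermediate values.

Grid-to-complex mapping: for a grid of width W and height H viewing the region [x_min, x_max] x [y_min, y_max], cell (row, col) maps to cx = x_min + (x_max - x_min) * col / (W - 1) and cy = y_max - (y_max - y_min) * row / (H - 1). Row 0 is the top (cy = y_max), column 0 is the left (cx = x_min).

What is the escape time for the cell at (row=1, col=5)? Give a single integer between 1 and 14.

Answer: 14

Derivation:
z_0 = 0 + 0i, c = 0.3911 + -0.3120i
Iter 1: z = 0.3911 + -0.3120i, |z|^2 = 0.2503
Iter 2: z = 0.4467 + -0.5561i, |z|^2 = 0.5088
Iter 3: z = 0.2815 + -0.8088i, |z|^2 = 0.7334
Iter 4: z = -0.1838 + -0.7673i, |z|^2 = 0.6226
Iter 5: z = -0.1639 + -0.0299i, |z|^2 = 0.0278
Iter 6: z = 0.4171 + -0.3022i, |z|^2 = 0.2653
Iter 7: z = 0.4737 + -0.5641i, |z|^2 = 0.5426
Iter 8: z = 0.2973 + -0.8465i, |z|^2 = 0.8049
Iter 9: z = -0.2370 + -0.8154i, |z|^2 = 0.7210
Iter 10: z = -0.2176 + 0.0745i, |z|^2 = 0.0529
Iter 11: z = 0.4329 + -0.3444i, |z|^2 = 0.3060
Iter 12: z = 0.4599 + -0.6102i, |z|^2 = 0.5838
Iter 13: z = 0.2303 + -0.8732i, |z|^2 = 0.8156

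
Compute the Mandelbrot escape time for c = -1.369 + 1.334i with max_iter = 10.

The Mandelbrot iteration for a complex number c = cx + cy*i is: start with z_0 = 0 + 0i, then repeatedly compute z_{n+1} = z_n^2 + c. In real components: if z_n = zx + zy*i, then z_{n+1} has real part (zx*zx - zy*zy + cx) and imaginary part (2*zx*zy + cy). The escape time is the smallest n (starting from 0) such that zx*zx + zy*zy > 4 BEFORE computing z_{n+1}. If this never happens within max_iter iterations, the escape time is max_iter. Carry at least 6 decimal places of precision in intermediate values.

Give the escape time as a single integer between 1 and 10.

Answer: 2

Derivation:
z_0 = 0 + 0i, c = -1.3690 + 1.3340i
Iter 1: z = -1.3690 + 1.3340i, |z|^2 = 3.6537
Iter 2: z = -1.2744 + -2.3185i, |z|^2 = 6.9995
Escaped at iteration 2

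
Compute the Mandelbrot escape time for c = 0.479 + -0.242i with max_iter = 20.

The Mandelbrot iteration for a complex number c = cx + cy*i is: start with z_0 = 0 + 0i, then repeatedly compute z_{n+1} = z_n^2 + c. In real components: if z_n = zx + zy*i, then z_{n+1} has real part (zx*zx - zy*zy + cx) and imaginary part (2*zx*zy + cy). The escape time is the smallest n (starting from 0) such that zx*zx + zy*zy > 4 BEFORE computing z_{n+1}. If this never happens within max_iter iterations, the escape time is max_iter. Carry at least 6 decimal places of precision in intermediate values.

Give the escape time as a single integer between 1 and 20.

z_0 = 0 + 0i, c = 0.4790 + -0.2420i
Iter 1: z = 0.4790 + -0.2420i, |z|^2 = 0.2880
Iter 2: z = 0.6499 + -0.4738i, |z|^2 = 0.6469
Iter 3: z = 0.6768 + -0.8579i, |z|^2 = 1.1940
Iter 4: z = 0.2011 + -1.4032i, |z|^2 = 2.0096
Iter 5: z = -1.4496 + -0.8065i, |z|^2 = 2.7519
Iter 6: z = 1.9300 + 2.0963i, |z|^2 = 8.1194
Escaped at iteration 6

Answer: 6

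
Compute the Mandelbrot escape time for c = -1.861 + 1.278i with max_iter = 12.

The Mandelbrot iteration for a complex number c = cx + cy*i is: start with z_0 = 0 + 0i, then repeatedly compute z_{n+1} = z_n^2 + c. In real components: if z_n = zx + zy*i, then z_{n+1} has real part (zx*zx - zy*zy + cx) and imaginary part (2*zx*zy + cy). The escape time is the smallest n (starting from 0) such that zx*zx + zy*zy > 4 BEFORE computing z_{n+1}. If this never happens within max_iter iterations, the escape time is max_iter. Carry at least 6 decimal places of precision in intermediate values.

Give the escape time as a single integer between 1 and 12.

z_0 = 0 + 0i, c = -1.8610 + 1.2780i
Iter 1: z = -1.8610 + 1.2780i, |z|^2 = 5.0966
Escaped at iteration 1

Answer: 1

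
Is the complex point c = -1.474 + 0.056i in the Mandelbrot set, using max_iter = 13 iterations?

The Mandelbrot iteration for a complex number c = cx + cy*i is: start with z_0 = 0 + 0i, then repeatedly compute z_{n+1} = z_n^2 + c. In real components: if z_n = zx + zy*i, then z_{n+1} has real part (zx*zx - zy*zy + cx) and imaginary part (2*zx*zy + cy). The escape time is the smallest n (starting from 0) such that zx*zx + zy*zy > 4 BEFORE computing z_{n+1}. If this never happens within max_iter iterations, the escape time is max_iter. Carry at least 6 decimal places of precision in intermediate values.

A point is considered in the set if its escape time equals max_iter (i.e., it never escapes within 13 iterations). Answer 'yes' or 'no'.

z_0 = 0 + 0i, c = -1.4740 + 0.0560i
Iter 1: z = -1.4740 + 0.0560i, |z|^2 = 2.1758
Iter 2: z = 0.6955 + -0.1091i, |z|^2 = 0.4957
Iter 3: z = -1.0021 + -0.0958i, |z|^2 = 1.0134
Iter 4: z = -0.4789 + 0.2479i, |z|^2 = 0.2908
Iter 5: z = -1.3061 + -0.1815i, |z|^2 = 1.7388
Iter 6: z = 0.1990 + 0.5300i, |z|^2 = 0.3205
Iter 7: z = -1.7153 + 0.2669i, |z|^2 = 3.0135
Iter 8: z = 1.3970 + -0.8596i, |z|^2 = 2.6906
Iter 9: z = -0.2613 + -2.3459i, |z|^2 = 5.5713
Escaped at iteration 9

Answer: no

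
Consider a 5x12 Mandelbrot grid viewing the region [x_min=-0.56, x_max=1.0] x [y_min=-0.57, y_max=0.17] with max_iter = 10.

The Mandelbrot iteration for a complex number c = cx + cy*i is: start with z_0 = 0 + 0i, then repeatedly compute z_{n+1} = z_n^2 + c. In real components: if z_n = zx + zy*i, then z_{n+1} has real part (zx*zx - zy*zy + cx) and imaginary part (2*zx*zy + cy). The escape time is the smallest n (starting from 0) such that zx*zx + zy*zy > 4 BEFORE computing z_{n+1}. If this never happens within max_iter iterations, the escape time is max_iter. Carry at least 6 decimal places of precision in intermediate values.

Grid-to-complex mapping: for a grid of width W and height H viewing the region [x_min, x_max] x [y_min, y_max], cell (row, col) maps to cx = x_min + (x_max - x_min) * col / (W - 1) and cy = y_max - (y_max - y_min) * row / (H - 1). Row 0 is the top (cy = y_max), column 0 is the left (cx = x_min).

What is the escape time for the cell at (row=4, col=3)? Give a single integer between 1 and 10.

Answer: 4

Derivation:
z_0 = 0 + 0i, c = 0.6100 + -0.0991i
Iter 1: z = 0.6100 + -0.0991i, |z|^2 = 0.3819
Iter 2: z = 0.9723 + -0.2200i, |z|^2 = 0.9937
Iter 3: z = 1.5069 + -0.5269i, |z|^2 = 2.5484
Iter 4: z = 2.6033 + -1.6870i, |z|^2 = 9.6230
Escaped at iteration 4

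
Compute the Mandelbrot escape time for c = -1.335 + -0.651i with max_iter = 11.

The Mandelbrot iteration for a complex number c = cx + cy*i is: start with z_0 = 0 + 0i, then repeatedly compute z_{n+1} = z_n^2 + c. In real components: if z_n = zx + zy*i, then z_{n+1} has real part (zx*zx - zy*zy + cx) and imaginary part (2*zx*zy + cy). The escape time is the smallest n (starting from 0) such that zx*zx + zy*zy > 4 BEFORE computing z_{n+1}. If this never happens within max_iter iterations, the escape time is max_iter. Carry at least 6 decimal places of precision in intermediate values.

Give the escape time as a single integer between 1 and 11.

Answer: 3

Derivation:
z_0 = 0 + 0i, c = -1.3350 + -0.6510i
Iter 1: z = -1.3350 + -0.6510i, |z|^2 = 2.2060
Iter 2: z = 0.0234 + 1.0872i, |z|^2 = 1.1825
Iter 3: z = -2.5164 + -0.6001i, |z|^2 = 6.6923
Escaped at iteration 3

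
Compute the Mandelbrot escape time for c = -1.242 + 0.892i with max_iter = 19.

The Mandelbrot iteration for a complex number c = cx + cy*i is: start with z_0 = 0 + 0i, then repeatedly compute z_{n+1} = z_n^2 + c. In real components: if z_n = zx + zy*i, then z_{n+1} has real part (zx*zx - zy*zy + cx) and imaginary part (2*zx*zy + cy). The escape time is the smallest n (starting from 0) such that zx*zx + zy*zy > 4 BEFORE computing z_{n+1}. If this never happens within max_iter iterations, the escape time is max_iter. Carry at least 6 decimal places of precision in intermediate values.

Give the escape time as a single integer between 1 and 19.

z_0 = 0 + 0i, c = -1.2420 + 0.8920i
Iter 1: z = -1.2420 + 0.8920i, |z|^2 = 2.3382
Iter 2: z = -0.4951 + -1.3237i, |z|^2 = 1.9974
Iter 3: z = -2.7491 + 2.2028i, |z|^2 = 12.4099
Escaped at iteration 3

Answer: 3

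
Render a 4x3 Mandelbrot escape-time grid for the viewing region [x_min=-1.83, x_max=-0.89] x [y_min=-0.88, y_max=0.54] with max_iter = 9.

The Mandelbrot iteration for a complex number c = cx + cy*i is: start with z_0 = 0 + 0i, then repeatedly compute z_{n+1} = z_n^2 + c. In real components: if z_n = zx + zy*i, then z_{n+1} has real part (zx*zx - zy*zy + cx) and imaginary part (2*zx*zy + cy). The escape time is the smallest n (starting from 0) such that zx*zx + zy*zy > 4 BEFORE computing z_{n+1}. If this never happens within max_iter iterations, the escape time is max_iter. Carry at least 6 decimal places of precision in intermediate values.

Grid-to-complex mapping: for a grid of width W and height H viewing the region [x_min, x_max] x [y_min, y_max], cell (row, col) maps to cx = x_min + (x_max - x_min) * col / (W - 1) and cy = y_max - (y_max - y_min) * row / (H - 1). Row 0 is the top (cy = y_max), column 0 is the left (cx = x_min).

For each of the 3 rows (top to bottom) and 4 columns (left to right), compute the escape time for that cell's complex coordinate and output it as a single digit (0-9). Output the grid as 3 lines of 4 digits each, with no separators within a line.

Answer: 3345
4599
1333

Derivation:
(row=0, col=0): c = -1.8300 + 0.5400i → escape time 3
(row=0, col=1): c = -1.5167 + 0.5400i → escape time 3
(row=0, col=2): c = -1.2033 + 0.5400i → escape time 4
(row=0, col=3): c = -0.8900 + 0.5400i → escape time 5
(row=1, col=0): c = -1.8300 + -0.1700i → escape time 4
(row=1, col=1): c = -1.5167 + -0.1700i → escape time 5
(row=1, col=2): c = -1.2033 + -0.1700i → escape time 9
(row=1, col=3): c = -0.8900 + -0.1700i → escape time 9
(row=2, col=0): c = -1.8300 + -0.8800i → escape time 1
(row=2, col=1): c = -1.5167 + -0.8800i → escape time 3
(row=2, col=2): c = -1.2033 + -0.8800i → escape time 3
(row=2, col=3): c = -0.8900 + -0.8800i → escape time 3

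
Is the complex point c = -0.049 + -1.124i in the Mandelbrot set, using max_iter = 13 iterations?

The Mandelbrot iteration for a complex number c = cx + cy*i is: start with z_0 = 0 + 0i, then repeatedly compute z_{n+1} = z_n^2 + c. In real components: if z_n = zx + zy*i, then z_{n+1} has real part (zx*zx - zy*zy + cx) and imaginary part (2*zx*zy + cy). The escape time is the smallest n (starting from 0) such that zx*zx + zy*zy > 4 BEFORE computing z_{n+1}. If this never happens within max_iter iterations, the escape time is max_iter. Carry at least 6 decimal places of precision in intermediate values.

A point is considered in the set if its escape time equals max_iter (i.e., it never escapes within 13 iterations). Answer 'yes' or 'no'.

Answer: no

Derivation:
z_0 = 0 + 0i, c = -0.0490 + -1.1240i
Iter 1: z = -0.0490 + -1.1240i, |z|^2 = 1.2658
Iter 2: z = -1.3100 + -1.0138i, |z|^2 = 2.7439
Iter 3: z = 0.6391 + 1.5322i, |z|^2 = 2.7562
Iter 4: z = -1.9882 + 0.8346i, |z|^2 = 4.6497
Escaped at iteration 4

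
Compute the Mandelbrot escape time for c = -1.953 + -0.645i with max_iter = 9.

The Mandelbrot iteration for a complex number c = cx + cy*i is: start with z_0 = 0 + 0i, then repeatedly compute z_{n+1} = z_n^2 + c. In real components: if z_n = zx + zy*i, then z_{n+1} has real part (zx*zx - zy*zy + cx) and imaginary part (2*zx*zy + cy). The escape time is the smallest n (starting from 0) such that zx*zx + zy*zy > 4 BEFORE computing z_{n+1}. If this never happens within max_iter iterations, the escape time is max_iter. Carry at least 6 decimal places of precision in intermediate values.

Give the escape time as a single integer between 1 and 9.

Answer: 1

Derivation:
z_0 = 0 + 0i, c = -1.9530 + -0.6450i
Iter 1: z = -1.9530 + -0.6450i, |z|^2 = 4.2302
Escaped at iteration 1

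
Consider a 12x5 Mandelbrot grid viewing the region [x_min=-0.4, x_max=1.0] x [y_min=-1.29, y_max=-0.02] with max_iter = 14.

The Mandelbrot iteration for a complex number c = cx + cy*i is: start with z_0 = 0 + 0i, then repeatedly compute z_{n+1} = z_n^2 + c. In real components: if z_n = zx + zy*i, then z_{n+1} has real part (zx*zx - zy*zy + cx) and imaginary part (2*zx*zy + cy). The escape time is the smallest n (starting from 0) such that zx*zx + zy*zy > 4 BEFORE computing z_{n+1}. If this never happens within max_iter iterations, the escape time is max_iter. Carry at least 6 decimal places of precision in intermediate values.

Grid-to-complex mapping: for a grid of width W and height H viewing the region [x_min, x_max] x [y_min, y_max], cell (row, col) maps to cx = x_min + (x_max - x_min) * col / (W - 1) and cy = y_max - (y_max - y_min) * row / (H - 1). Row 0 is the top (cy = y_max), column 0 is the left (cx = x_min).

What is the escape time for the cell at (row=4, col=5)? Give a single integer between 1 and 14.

z_0 = 0 + 0i, c = 0.2364 + -1.2900i
Iter 1: z = 0.2364 + -1.2900i, |z|^2 = 1.7200
Iter 2: z = -1.3719 + -1.8998i, |z|^2 = 5.4913
Escaped at iteration 2

Answer: 2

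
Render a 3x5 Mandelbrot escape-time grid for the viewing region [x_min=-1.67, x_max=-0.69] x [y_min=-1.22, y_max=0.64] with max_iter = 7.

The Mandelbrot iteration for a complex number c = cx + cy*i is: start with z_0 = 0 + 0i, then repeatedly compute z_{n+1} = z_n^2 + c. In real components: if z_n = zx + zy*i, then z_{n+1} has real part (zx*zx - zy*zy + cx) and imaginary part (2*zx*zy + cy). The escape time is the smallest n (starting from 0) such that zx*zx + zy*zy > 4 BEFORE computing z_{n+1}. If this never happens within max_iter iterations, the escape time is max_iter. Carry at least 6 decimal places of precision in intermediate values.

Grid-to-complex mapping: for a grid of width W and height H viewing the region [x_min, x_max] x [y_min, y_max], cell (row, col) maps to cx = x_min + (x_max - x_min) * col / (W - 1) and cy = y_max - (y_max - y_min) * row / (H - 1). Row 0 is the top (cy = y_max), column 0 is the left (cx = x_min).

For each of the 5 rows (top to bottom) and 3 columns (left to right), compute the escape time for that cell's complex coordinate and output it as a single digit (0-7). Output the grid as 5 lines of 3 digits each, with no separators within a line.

(row=0, col=0): c = -1.6700 + 0.6400i → escape time 3
(row=0, col=1): c = -1.1800 + 0.6400i → escape time 3
(row=0, col=2): c = -0.6900 + 0.6400i → escape time 6
(row=1, col=0): c = -1.6700 + 0.1750i → escape time 4
(row=1, col=1): c = -1.1800 + 0.1750i → escape time 7
(row=1, col=2): c = -0.6900 + 0.1750i → escape time 7
(row=2, col=0): c = -1.6700 + -0.2900i → escape time 4
(row=2, col=1): c = -1.1800 + -0.2900i → escape time 7
(row=2, col=2): c = -0.6900 + -0.2900i → escape time 7
(row=3, col=0): c = -1.6700 + -0.7550i → escape time 3
(row=3, col=1): c = -1.1800 + -0.7550i → escape time 3
(row=3, col=2): c = -0.6900 + -0.7550i → escape time 4
(row=4, col=0): c = -1.6700 + -1.2200i → escape time 1
(row=4, col=1): c = -1.1800 + -1.2200i → escape time 2
(row=4, col=2): c = -0.6900 + -1.2200i → escape time 3

Answer: 336
477
477
334
123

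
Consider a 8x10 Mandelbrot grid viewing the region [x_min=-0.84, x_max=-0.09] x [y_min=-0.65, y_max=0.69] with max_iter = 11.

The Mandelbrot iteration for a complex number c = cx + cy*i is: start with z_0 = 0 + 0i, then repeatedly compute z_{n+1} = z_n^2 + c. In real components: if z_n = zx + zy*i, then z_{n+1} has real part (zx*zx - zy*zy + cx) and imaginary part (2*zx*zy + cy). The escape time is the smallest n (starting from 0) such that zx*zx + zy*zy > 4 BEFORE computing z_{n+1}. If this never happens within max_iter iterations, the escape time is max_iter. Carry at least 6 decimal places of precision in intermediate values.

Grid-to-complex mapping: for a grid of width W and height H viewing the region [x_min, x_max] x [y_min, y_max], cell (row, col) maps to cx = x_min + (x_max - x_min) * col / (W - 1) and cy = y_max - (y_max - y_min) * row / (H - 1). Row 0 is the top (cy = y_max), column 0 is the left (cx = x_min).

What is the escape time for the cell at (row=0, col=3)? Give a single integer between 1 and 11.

Answer: 11

Derivation:
z_0 = 0 + 0i, c = -0.5186 + 0.6900i
Iter 1: z = -0.5186 + 0.6900i, |z|^2 = 0.7450
Iter 2: z = -0.7258 + -0.0256i, |z|^2 = 0.5274
Iter 3: z = 0.0075 + 0.7272i, |z|^2 = 0.5289
Iter 4: z = -1.0473 + 0.7009i, |z|^2 = 1.5882
Iter 5: z = 0.0871 + -0.7781i, |z|^2 = 0.6131
Iter 6: z = -1.1165 + 0.5545i, |z|^2 = 1.5540
Iter 7: z = 0.4206 + -0.5481i, |z|^2 = 0.4773
Iter 8: z = -0.6422 + 0.2289i, |z|^2 = 0.4648
Iter 9: z = -0.1586 + 0.3960i, |z|^2 = 0.1820
Iter 10: z = -0.6502 + 0.5644i, |z|^2 = 0.7413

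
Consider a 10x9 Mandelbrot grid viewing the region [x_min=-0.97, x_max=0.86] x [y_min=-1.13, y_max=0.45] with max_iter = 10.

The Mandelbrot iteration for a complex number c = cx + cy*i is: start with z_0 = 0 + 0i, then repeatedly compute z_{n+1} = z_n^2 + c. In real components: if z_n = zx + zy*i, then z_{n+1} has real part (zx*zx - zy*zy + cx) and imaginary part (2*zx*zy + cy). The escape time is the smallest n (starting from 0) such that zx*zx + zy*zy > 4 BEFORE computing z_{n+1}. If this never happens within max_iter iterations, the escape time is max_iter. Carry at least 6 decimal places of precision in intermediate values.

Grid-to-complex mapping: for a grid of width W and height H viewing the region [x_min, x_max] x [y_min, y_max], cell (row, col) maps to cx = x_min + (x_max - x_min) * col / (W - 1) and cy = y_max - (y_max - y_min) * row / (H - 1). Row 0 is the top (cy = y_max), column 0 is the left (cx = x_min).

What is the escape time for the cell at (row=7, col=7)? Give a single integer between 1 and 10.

z_0 = 0 + 0i, c = 0.4533 + -0.9325i
Iter 1: z = 0.4533 + -0.9325i, |z|^2 = 1.0751
Iter 2: z = -0.2107 + -1.7780i, |z|^2 = 3.2056
Iter 3: z = -2.6634 + -0.1832i, |z|^2 = 7.1274
Escaped at iteration 3

Answer: 3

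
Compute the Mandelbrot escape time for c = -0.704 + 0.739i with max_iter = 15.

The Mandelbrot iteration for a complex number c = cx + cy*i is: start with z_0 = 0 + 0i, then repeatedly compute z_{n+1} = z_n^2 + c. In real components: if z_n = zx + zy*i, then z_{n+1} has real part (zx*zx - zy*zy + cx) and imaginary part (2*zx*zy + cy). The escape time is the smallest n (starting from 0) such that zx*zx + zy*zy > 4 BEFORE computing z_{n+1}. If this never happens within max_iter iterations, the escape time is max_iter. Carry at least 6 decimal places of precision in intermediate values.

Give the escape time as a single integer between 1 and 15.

z_0 = 0 + 0i, c = -0.7040 + 0.7390i
Iter 1: z = -0.7040 + 0.7390i, |z|^2 = 1.0417
Iter 2: z = -0.7545 + -0.3015i, |z|^2 = 0.6602
Iter 3: z = -0.2256 + 1.1940i, |z|^2 = 1.4765
Iter 4: z = -2.0787 + 0.2002i, |z|^2 = 4.3610
Escaped at iteration 4

Answer: 4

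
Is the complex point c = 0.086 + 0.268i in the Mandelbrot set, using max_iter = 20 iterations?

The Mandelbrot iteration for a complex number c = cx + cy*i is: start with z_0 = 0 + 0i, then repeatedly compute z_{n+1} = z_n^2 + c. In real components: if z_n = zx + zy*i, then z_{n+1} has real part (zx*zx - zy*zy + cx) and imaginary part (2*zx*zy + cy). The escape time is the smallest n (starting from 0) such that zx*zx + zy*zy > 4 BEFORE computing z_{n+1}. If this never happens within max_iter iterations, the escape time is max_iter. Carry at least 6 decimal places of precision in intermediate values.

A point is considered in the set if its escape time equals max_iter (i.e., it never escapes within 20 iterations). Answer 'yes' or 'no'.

Answer: yes

Derivation:
z_0 = 0 + 0i, c = 0.0860 + 0.2680i
Iter 1: z = 0.0860 + 0.2680i, |z|^2 = 0.0792
Iter 2: z = 0.0216 + 0.3141i, |z|^2 = 0.0991
Iter 3: z = -0.0122 + 0.2816i, |z|^2 = 0.0794
Iter 4: z = 0.0069 + 0.2611i, |z|^2 = 0.0682
Iter 5: z = 0.0179 + 0.2716i, |z|^2 = 0.0741
Iter 6: z = 0.0126 + 0.2777i, |z|^2 = 0.0773
Iter 7: z = 0.0090 + 0.2750i, |z|^2 = 0.0757
Iter 8: z = 0.0105 + 0.2730i, |z|^2 = 0.0746
Iter 9: z = 0.0116 + 0.2737i, |z|^2 = 0.0751
Iter 10: z = 0.0112 + 0.2743i, |z|^2 = 0.0754
Iter 11: z = 0.0109 + 0.2742i, |z|^2 = 0.0753
Iter 12: z = 0.0110 + 0.2740i, |z|^2 = 0.0752
Iter 13: z = 0.0111 + 0.2740i, |z|^2 = 0.0752
Iter 14: z = 0.0110 + 0.2741i, |z|^2 = 0.0752
Iter 15: z = 0.0110 + 0.2741i, |z|^2 = 0.0752
Iter 16: z = 0.0110 + 0.2740i, |z|^2 = 0.0752
Iter 17: z = 0.0110 + 0.2740i, |z|^2 = 0.0752
Iter 18: z = 0.0110 + 0.2740i, |z|^2 = 0.0752
Iter 19: z = 0.0110 + 0.2740i, |z|^2 = 0.0752
Did not escape in 20 iterations → in set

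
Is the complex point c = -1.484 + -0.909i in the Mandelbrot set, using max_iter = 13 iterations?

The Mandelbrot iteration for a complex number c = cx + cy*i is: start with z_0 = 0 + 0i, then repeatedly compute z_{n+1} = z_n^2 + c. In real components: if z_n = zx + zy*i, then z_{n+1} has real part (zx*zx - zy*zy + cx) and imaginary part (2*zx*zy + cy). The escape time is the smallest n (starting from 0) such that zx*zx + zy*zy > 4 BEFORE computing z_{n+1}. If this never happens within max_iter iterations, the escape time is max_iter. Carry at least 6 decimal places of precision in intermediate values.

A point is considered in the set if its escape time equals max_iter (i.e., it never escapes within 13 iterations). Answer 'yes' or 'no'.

Answer: no

Derivation:
z_0 = 0 + 0i, c = -1.4840 + -0.9090i
Iter 1: z = -1.4840 + -0.9090i, |z|^2 = 3.0285
Iter 2: z = -0.1080 + 1.7889i, |z|^2 = 3.2119
Iter 3: z = -4.6725 + -1.2955i, |z|^2 = 23.5109
Escaped at iteration 3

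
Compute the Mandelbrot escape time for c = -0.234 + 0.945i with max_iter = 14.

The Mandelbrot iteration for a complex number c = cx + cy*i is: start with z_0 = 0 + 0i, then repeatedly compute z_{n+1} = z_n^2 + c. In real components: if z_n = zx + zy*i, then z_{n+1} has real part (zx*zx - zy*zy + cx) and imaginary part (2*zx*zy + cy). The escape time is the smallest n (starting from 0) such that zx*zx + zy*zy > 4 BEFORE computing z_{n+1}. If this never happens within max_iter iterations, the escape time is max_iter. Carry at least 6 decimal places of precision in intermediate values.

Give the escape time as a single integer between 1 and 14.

z_0 = 0 + 0i, c = -0.2340 + 0.9450i
Iter 1: z = -0.2340 + 0.9450i, |z|^2 = 0.9478
Iter 2: z = -1.0723 + 0.5027i, |z|^2 = 1.4025
Iter 3: z = 0.6630 + -0.1331i, |z|^2 = 0.4573
Iter 4: z = 0.1879 + 0.7684i, |z|^2 = 0.6258
Iter 5: z = -0.7892 + 1.2337i, |z|^2 = 2.1449
Iter 6: z = -1.1332 + -1.0023i, |z|^2 = 2.2888
Iter 7: z = 0.0454 + 3.2167i, |z|^2 = 10.3493
Escaped at iteration 7

Answer: 7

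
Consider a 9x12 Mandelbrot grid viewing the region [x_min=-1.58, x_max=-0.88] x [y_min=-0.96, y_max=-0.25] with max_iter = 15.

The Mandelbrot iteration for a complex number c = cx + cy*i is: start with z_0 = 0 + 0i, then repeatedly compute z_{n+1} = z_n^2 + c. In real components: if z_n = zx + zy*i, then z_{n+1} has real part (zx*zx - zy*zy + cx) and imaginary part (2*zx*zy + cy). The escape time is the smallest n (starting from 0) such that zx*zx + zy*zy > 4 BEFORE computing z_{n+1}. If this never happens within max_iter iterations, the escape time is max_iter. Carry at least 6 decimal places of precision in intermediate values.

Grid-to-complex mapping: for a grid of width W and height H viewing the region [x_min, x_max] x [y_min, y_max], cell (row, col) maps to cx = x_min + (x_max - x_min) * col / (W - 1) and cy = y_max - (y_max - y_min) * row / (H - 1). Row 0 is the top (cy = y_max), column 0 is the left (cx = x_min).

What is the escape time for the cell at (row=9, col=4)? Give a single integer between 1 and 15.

Answer: 3

Derivation:
z_0 = 0 + 0i, c = -1.2300 + -0.8309i
Iter 1: z = -1.2300 + -0.8309i, |z|^2 = 2.2033
Iter 2: z = -0.4075 + 1.2131i, |z|^2 = 1.6377
Iter 3: z = -2.5356 + -1.8196i, |z|^2 = 9.7404
Escaped at iteration 3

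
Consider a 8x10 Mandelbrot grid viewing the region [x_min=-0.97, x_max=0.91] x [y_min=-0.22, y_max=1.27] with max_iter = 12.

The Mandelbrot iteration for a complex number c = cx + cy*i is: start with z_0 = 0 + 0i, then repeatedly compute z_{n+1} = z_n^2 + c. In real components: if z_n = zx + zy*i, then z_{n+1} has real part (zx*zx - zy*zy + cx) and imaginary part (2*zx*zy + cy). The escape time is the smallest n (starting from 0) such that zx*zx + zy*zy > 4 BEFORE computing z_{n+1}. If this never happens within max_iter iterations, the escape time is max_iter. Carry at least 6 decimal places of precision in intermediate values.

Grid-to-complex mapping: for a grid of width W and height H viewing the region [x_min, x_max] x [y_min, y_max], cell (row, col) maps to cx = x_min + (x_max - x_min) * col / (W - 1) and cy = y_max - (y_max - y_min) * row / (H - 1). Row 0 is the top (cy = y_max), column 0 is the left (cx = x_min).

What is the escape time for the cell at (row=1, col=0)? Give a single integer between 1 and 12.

Answer: 3

Derivation:
z_0 = 0 + 0i, c = -0.9700 + 1.1044i
Iter 1: z = -0.9700 + 1.1044i, |z|^2 = 2.1607
Iter 2: z = -1.2489 + -1.0382i, |z|^2 = 2.6376
Iter 3: z = -0.4881 + 3.6976i, |z|^2 = 13.9105
Escaped at iteration 3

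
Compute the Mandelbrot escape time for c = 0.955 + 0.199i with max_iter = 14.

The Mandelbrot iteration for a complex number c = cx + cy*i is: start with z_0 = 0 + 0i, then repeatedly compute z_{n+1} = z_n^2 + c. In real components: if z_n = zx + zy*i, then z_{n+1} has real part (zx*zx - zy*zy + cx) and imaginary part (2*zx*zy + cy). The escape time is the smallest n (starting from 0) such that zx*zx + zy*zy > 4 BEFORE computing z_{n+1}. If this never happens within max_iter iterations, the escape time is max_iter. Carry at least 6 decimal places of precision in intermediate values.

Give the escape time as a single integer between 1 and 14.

Answer: 3

Derivation:
z_0 = 0 + 0i, c = 0.9550 + 0.1990i
Iter 1: z = 0.9550 + 0.1990i, |z|^2 = 0.9516
Iter 2: z = 1.8274 + 0.5791i, |z|^2 = 3.6748
Iter 3: z = 3.9591 + 2.3155i, |z|^2 = 21.0362
Escaped at iteration 3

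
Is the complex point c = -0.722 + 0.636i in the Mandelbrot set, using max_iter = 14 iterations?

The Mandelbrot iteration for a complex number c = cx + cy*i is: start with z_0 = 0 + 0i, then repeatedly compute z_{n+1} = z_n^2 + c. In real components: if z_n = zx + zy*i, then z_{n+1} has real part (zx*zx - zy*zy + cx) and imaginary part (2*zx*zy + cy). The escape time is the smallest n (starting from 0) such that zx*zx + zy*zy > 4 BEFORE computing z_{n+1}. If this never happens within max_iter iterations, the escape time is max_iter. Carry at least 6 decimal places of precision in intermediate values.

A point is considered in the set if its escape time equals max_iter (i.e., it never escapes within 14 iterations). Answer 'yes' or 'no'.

Answer: no

Derivation:
z_0 = 0 + 0i, c = -0.7220 + 0.6360i
Iter 1: z = -0.7220 + 0.6360i, |z|^2 = 0.9258
Iter 2: z = -0.6052 + -0.2824i, |z|^2 = 0.4460
Iter 3: z = -0.4355 + 0.9778i, |z|^2 = 1.1457
Iter 4: z = -1.4885 + -0.2156i, |z|^2 = 2.2620
Iter 5: z = 1.4471 + 1.2778i, |z|^2 = 3.7268
Iter 6: z = -0.2607 + 4.3342i, |z|^2 = 18.8529
Escaped at iteration 6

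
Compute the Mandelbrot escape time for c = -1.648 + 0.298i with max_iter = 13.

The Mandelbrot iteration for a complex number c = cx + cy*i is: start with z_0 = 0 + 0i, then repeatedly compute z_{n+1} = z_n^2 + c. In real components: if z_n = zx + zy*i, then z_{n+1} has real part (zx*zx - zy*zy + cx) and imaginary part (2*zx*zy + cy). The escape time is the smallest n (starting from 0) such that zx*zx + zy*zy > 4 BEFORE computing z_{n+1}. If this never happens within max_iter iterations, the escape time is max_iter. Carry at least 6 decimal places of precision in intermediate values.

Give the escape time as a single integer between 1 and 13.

z_0 = 0 + 0i, c = -1.6480 + 0.2980i
Iter 1: z = -1.6480 + 0.2980i, |z|^2 = 2.8047
Iter 2: z = 0.9791 + -0.6842i, |z|^2 = 1.4268
Iter 3: z = -1.1575 + -1.0418i, |z|^2 = 2.4252
Iter 4: z = -1.3936 + 2.7098i, |z|^2 = 9.2851
Escaped at iteration 4

Answer: 4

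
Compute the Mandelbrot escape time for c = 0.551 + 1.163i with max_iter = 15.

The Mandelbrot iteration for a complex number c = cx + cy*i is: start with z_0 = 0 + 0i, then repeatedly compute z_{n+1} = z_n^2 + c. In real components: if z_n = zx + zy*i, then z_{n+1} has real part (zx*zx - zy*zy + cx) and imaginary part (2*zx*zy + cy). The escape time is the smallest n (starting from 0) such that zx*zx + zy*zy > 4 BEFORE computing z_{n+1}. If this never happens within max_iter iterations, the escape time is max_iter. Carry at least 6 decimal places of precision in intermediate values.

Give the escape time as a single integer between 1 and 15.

Answer: 2

Derivation:
z_0 = 0 + 0i, c = 0.5510 + 1.1630i
Iter 1: z = 0.5510 + 1.1630i, |z|^2 = 1.6562
Iter 2: z = -0.4980 + 2.4446i, |z|^2 = 6.2242
Escaped at iteration 2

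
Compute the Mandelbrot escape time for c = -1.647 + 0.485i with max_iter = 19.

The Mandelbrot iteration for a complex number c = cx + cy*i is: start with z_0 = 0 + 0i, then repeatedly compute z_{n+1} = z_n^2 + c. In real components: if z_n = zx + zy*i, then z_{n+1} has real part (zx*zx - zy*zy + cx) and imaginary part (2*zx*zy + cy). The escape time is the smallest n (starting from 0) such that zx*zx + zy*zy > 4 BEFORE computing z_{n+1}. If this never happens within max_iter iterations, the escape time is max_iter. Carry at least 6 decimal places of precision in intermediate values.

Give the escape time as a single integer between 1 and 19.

Answer: 3

Derivation:
z_0 = 0 + 0i, c = -1.6470 + 0.4850i
Iter 1: z = -1.6470 + 0.4850i, |z|^2 = 2.9478
Iter 2: z = 0.8304 + -1.1126i, |z|^2 = 1.9274
Iter 3: z = -2.1953 + -1.3628i, |z|^2 = 6.6765
Escaped at iteration 3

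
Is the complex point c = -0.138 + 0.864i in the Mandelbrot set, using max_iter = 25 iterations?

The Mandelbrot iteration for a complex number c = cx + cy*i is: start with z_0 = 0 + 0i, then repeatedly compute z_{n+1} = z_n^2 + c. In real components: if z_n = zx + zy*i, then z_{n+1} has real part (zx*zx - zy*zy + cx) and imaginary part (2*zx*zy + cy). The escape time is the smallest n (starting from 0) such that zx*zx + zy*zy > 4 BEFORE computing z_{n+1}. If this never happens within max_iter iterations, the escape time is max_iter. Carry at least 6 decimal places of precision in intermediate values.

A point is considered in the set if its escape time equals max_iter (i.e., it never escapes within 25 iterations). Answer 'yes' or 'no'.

Answer: yes

Derivation:
z_0 = 0 + 0i, c = -0.1380 + 0.8640i
Iter 1: z = -0.1380 + 0.8640i, |z|^2 = 0.7655
Iter 2: z = -0.8655 + 0.6255i, |z|^2 = 1.1403
Iter 3: z = 0.2197 + -0.2187i, |z|^2 = 0.0961
Iter 4: z = -0.1376 + 0.7679i, |z|^2 = 0.6086
Iter 5: z = -0.7087 + 0.6527i, |z|^2 = 0.9283
Iter 6: z = -0.0618 + -0.0612i, |z|^2 = 0.0076
Iter 7: z = -0.1379 + 0.8716i, |z|^2 = 0.7786
Iter 8: z = -0.8786 + 0.6236i, |z|^2 = 1.1608
Iter 9: z = 0.2451 + -0.2317i, |z|^2 = 0.1138
Iter 10: z = -0.1316 + 0.7504i, |z|^2 = 0.5805
Iter 11: z = -0.6838 + 0.6664i, |z|^2 = 0.9117
Iter 12: z = -0.1145 + -0.0474i, |z|^2 = 0.0154
Iter 13: z = -0.1271 + 0.8749i, |z|^2 = 0.7815
Iter 14: z = -0.8872 + 0.6416i, |z|^2 = 1.1988
Iter 15: z = 0.2375 + -0.2744i, |z|^2 = 0.1317
Iter 16: z = -0.1569 + 0.7336i, |z|^2 = 0.5628
Iter 17: z = -0.6516 + 0.6338i, |z|^2 = 0.8263
Iter 18: z = -0.1152 + 0.0380i, |z|^2 = 0.0147
Iter 19: z = -0.1262 + 0.8552i, |z|^2 = 0.7474
Iter 20: z = -0.8535 + 0.6482i, |z|^2 = 1.1486
Iter 21: z = 0.1704 + -0.2424i, |z|^2 = 0.0878
Iter 22: z = -0.1677 + 0.7814i, |z|^2 = 0.6387
Iter 23: z = -0.7204 + 0.6018i, |z|^2 = 0.8812
Iter 24: z = 0.0188 + -0.0032i, |z|^2 = 0.0004
Did not escape in 25 iterations → in set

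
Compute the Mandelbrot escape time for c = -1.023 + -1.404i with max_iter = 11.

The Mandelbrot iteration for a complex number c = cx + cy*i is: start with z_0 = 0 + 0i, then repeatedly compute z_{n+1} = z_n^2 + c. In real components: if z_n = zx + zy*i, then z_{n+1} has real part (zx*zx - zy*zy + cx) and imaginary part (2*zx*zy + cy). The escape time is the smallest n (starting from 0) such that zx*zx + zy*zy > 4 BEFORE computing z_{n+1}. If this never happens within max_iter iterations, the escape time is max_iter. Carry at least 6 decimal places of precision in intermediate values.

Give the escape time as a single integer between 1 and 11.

Answer: 2

Derivation:
z_0 = 0 + 0i, c = -1.0230 + -1.4040i
Iter 1: z = -1.0230 + -1.4040i, |z|^2 = 3.0177
Iter 2: z = -1.9477 + 1.4686i, |z|^2 = 5.9502
Escaped at iteration 2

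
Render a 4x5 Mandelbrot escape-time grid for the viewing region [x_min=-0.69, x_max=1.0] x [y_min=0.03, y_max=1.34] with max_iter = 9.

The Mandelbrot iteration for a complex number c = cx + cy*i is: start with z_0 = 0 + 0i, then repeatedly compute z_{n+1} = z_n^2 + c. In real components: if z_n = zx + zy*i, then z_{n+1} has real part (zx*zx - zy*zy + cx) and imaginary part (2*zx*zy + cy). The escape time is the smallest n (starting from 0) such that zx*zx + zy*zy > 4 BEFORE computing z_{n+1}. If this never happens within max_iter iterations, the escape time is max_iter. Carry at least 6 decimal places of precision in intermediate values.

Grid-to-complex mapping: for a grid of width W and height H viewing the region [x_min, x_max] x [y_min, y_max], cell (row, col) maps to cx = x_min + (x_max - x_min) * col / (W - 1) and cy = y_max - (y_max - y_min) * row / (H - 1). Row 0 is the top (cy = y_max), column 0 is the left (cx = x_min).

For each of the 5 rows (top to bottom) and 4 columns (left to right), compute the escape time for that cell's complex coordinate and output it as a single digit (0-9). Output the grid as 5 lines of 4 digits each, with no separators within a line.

(row=0, col=0): c = -0.6900 + 1.3400i → escape time 2
(row=0, col=1): c = -0.1267 + 1.3400i → escape time 2
(row=0, col=2): c = 0.4367 + 1.3400i → escape time 2
(row=0, col=3): c = 1.0000 + 1.3400i → escape time 2
(row=1, col=0): c = -0.6900 + 1.0125i → escape time 3
(row=1, col=1): c = -0.1267 + 1.0125i → escape time 9
(row=1, col=2): c = 0.4367 + 1.0125i → escape time 3
(row=1, col=3): c = 1.0000 + 1.0125i → escape time 2
(row=2, col=0): c = -0.6900 + 0.6850i → escape time 5
(row=2, col=1): c = -0.1267 + 0.6850i → escape time 9
(row=2, col=2): c = 0.4367 + 0.6850i → escape time 4
(row=2, col=3): c = 1.0000 + 0.6850i → escape time 2
(row=3, col=0): c = -0.6900 + 0.3575i → escape time 9
(row=3, col=1): c = -0.1267 + 0.3575i → escape time 9
(row=3, col=2): c = 0.4367 + 0.3575i → escape time 9
(row=3, col=3): c = 1.0000 + 0.3575i → escape time 2
(row=4, col=0): c = -0.6900 + 0.0300i → escape time 9
(row=4, col=1): c = -0.1267 + 0.0300i → escape time 9
(row=4, col=2): c = 0.4367 + 0.0300i → escape time 6
(row=4, col=3): c = 1.0000 + 0.0300i → escape time 2

Answer: 2222
3932
5942
9992
9962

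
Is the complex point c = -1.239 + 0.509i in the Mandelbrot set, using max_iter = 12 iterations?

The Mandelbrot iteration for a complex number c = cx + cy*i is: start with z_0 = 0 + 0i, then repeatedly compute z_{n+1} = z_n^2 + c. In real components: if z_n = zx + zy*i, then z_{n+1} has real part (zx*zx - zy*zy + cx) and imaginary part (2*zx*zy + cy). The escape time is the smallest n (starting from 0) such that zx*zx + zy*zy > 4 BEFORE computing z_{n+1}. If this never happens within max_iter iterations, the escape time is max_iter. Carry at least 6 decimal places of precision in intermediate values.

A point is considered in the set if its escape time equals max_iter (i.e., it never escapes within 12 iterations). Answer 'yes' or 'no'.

z_0 = 0 + 0i, c = -1.2390 + 0.5090i
Iter 1: z = -1.2390 + 0.5090i, |z|^2 = 1.7942
Iter 2: z = 0.0370 + -0.7523i, |z|^2 = 0.5673
Iter 3: z = -1.8036 + 0.4533i, |z|^2 = 3.4584
Iter 4: z = 1.8085 + -1.1260i, |z|^2 = 4.5385
Escaped at iteration 4

Answer: no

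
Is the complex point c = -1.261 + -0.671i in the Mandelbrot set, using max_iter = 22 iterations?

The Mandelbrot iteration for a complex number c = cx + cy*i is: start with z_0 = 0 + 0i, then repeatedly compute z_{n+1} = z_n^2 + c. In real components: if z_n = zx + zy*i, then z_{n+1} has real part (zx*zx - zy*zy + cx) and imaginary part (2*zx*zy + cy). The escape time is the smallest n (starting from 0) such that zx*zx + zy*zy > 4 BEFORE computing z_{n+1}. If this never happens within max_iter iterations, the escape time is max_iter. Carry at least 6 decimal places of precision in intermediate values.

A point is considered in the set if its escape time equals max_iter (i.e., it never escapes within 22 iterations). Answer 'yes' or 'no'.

Answer: no

Derivation:
z_0 = 0 + 0i, c = -1.2610 + -0.6710i
Iter 1: z = -1.2610 + -0.6710i, |z|^2 = 2.0404
Iter 2: z = -0.1211 + 1.0213i, |z|^2 = 1.0576
Iter 3: z = -2.2893 + -0.9184i, |z|^2 = 6.0844
Escaped at iteration 3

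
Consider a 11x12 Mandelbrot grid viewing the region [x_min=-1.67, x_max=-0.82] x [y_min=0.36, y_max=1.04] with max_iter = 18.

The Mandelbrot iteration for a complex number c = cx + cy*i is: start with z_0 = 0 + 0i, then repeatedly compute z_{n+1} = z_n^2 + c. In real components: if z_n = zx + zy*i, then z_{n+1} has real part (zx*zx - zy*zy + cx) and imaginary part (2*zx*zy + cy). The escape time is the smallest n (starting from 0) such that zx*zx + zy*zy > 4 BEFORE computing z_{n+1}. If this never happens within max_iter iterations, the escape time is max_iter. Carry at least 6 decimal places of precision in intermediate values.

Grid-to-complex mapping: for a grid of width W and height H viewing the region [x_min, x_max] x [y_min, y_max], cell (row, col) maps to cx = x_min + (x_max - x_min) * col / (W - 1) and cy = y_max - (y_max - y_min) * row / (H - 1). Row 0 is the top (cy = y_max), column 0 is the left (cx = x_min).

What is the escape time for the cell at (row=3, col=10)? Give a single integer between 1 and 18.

z_0 = 0 + 0i, c = -0.8200 + 0.8545i
Iter 1: z = -0.8200 + 0.8545i, |z|^2 = 1.4026
Iter 2: z = -0.8778 + -0.5469i, |z|^2 = 1.0697
Iter 3: z = -0.3485 + 1.8148i, |z|^2 = 3.4148
Iter 4: z = -3.9919 + -0.4103i, |z|^2 = 16.1034
Escaped at iteration 4

Answer: 4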